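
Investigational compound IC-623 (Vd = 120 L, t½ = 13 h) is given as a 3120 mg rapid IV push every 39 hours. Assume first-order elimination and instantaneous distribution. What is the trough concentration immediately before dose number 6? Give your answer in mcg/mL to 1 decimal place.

f = (1/2)^(τ/t½) = (1/2)^(39/13) ≈ 0.1250.
C₀ = D/Vd = 3120/120 ≈ 26.000 mcg/mL.
Before the 6th dose, 5 doses have been given. Superposition: Cmin = C₀·(f + f² + … + f^5).
≈ 26.000 × (0.1250 + 0.0156 + 0.0020 + 0.0002 + 0.0000) ≈ 26.000 × 0.1428 ≈ 3.713 mcg/mL.

3.7 mcg/mL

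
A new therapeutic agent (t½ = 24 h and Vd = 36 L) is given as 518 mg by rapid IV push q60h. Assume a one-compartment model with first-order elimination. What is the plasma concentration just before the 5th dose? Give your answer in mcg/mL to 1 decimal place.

f = (1/2)^(τ/t½) = (1/2)^(60/24) ≈ 0.1768.
C₀ = D/Vd = 518/36 ≈ 14.389 mcg/mL.
Before the 5th dose, 4 doses have been given. Superposition: Cmin = C₀·(f + f² + … + f^4).
≈ 14.389 × (0.1768 + 0.0313 + 0.0055 + 0.0010) ≈ 14.389 × 0.2146 ≈ 3.088 mcg/mL.

3.1 mcg/mL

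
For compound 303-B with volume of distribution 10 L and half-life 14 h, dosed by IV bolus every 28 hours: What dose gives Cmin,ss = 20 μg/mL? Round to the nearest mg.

τ/t½ = 28/14 ≈ 2, so f = (1/2)^(28/14) ≈ 0.250000.
Cmin,ss = (D/Vd)·f/(1−f), so D = Cmin,ss·Vd·(1−f)/f.
D = 20 × 10 × (1−f)/f ≈ 20 × 10 × 3.00000 ≈ 600.00 mg.

600 mg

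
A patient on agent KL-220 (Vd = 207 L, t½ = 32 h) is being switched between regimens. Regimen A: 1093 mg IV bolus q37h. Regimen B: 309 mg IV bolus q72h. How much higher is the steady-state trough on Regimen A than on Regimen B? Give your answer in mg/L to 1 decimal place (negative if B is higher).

Regimen A: f = (1/2)^(37/32) ≈ 0.4487; Cmin,ss = (1093/207)·f/(1−f) ≈ 4.298 mg/L.
Regimen B: f = (1/2)^(72/32) ≈ 0.2102; Cmin,ss = (309/207)·f/(1−f) ≈ 0.397 mg/L.
Difference ≈ 4.298 − 0.397 ≈ 3.901 mg/L.

3.9 mg/L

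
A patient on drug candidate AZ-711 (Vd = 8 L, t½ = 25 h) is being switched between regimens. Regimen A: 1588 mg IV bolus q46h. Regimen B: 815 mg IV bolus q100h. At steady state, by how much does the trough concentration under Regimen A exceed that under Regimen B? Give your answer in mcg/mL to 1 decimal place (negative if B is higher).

Regimen A: f = (1/2)^(46/25) ≈ 0.2793; Cmin,ss = (1588/8)·f/(1−f) ≈ 76.927 mcg/mL.
Regimen B: f = (1/2)^(100/25) ≈ 0.0625; Cmin,ss = (815/8)·f/(1−f) ≈ 6.792 mcg/mL.
Difference ≈ 76.927 − 6.792 ≈ 70.135 mcg/mL.

70.1 mcg/mL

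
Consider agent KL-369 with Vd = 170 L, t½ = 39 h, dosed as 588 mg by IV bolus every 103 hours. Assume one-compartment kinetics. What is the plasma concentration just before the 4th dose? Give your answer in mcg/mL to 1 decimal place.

f = (1/2)^(τ/t½) = (1/2)^(103/39) ≈ 0.1603.
C₀ = D/Vd = 588/170 ≈ 3.459 mcg/mL.
Before the 4th dose, 3 doses have been given. Superposition: Cmin = C₀·(f + f² + … + f^3).
≈ 3.459 × (0.1603 + 0.0257 + 0.0041) ≈ 3.459 × 0.1901 ≈ 0.658 mcg/mL.

0.7 mcg/mL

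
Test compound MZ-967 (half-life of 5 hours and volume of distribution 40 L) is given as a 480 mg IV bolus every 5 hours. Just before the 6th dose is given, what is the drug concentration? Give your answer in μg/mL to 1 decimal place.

11.6 μg/mL

f = (1/2)^(τ/t½) = (1/2)^(5/5) ≈ 0.5000.
C₀ = D/Vd = 480/40 ≈ 12.000 μg/mL.
Before the 6th dose, 5 doses have been given. Superposition: Cmin = C₀·(f + f² + … + f^5).
≈ 12.000 × (0.5000 + 0.2500 + 0.1250 + 0.0625 + 0.0313) ≈ 12.000 × 0.9688 ≈ 11.626 μg/mL.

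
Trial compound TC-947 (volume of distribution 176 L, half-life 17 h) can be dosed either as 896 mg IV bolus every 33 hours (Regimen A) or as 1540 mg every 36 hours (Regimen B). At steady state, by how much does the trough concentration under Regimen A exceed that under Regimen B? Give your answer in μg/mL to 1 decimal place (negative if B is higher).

-0.8 μg/mL

Regimen A: f = (1/2)^(33/17) ≈ 0.2604; Cmin,ss = (896/176)·f/(1−f) ≈ 1.792 μg/mL.
Regimen B: f = (1/2)^(36/17) ≈ 0.2304; Cmin,ss = (1540/176)·f/(1−f) ≈ 2.620 μg/mL.
Difference ≈ 1.792 − 2.620 ≈ -0.828 μg/mL.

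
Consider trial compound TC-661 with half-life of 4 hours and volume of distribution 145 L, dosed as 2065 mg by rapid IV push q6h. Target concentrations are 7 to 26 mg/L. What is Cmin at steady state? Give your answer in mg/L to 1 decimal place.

Over one 6-h interval, 6/4 ≈ 1.5 half-lives elapse, leaving f ≈ 0.3536 of each dose.
At steady state, accumulation factor R = 1/(1 − e^(−kτ)) ≈ 1.5470.
Single-dose peak C₀ = D/Vd = 2065/145 ≈ 14.241 mg/L.
Steady-state peak Cmax,ss = C₀·R ≈ 14.241 × 1.5470 ≈ 22.031 mg/L.
One interval later, Cmin,ss = Cmax,ss·e^(−kτ) ≈ 22.031 × 0.3536 ≈ 7.790 mg/L.
Trough 7.8 mg/L vs MEC 7 mg/L: adequate.

7.8 mg/L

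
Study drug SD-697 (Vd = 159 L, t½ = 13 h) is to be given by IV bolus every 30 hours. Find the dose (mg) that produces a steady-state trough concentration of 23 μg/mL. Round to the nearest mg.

14448 mg

τ/t½ = 30/13 ≈ 2.3077, so f = (1/2)^(30/13) ≈ 0.201983.
Cmin,ss = (D/Vd)·f/(1−f), so D = Cmin,ss·Vd·(1−f)/f.
D = 23 × 159 × (1−f)/f ≈ 23 × 159 × 3.95091 ≈ 14448.48 mg.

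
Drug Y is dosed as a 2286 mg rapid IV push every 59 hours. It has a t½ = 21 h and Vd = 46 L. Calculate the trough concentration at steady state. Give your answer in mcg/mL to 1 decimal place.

Over one 59-h interval, 59/21 ≈ 2.8095 half-lives elapse, leaving f ≈ 0.1426 of each dose.
Single-dose peak C₀ = D/Vd = 2286/46 ≈ 49.696 mcg/mL.
Steady-state trough Cmin,ss = C₀·f/(1−f) ≈ 49.696 × 0.1426/0.8574 ≈ 8.265 mcg/mL.

8.3 mcg/mL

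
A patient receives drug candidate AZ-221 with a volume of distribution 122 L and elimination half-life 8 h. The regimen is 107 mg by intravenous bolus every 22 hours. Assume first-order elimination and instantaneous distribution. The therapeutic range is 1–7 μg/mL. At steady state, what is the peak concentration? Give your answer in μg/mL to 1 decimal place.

k = ln2/t½ = ln2/8 ≈ 0.086643 h⁻¹; fraction remaining f = e^(−kτ) = e^(−0.086643×22) ≈ 0.1487.
At steady state, accumulation factor R = 1/(1 − e^(−kτ)) ≈ 1.1747.
Single-dose peak C₀ = D/Vd = 107/122 ≈ 0.877 μg/mL.
Cmax,ss = C₀/(1 − f) ≈ 0.877/0.8513 ≈ 1.030 μg/mL.
Peak 1.0 μg/mL vs MTC 7 μg/mL: below toxic threshold.

1.0 μg/mL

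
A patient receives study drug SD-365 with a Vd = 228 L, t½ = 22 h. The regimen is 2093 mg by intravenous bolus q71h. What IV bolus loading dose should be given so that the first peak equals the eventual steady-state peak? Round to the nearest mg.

2343 mg

f = (1/2)^(71/22) ≈ 0.106781; accumulation ratio R = 1/(1−f) ≈ 1.11955.
Loading dose to hit Cmax,ss on first dose: D_load = D_maint·R ≈ 2093 × 1.11955 ≈ 2343.22 mg.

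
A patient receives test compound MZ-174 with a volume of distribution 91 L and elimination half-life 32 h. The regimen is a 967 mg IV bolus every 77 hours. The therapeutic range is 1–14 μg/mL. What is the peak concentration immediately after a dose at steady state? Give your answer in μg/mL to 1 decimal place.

Over one 77-h interval, 77/32 ≈ 2.4062 half-lives elapse, leaving f ≈ 0.1886 of each dose.
Accumulation ratio R = 1/(1 − f) ≈ 1/0.8114 ≈ 1.2324.
Each bolus raises the concentration by D/Vd = 967/91 ≈ 10.626 μg/mL.
Steady-state peak Cmax,ss = C₀·R ≈ 10.626 × 1.2324 ≈ 13.095 μg/mL.
Peak 13.1 μg/mL vs MTC 14 μg/mL: below toxic threshold.

13.1 μg/mL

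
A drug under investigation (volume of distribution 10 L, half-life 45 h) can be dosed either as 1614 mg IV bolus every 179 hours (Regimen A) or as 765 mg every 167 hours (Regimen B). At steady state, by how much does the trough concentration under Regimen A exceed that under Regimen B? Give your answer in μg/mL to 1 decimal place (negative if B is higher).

Regimen A: f = (1/2)^(179/45) ≈ 0.0635; Cmin,ss = (1614/10)·f/(1−f) ≈ 10.944 μg/mL.
Regimen B: f = (1/2)^(167/45) ≈ 0.0764; Cmin,ss = (765/10)·f/(1−f) ≈ 6.328 μg/mL.
Difference ≈ 10.944 − 6.328 ≈ 4.616 μg/mL.

4.6 μg/mL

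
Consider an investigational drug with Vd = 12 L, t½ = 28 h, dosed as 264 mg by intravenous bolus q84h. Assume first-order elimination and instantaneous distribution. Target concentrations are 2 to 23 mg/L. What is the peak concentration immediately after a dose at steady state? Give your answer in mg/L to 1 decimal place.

25.1 mg/L

τ = 84 h = 3 half-lives, so f = (1/2)^3 = 0.125.
At steady state, R = 1/(1 − 0.125) = 8/7.
Single-dose peak C₀ = D/Vd = 264/12 = 22 mg/L.
Steady-state peak Cmax,ss = C₀·R = 22 × 8/7 ≈ 25.143 mg/L.
Peak 25.1 mg/L vs MTC 23 mg/L: exceeds toxic threshold.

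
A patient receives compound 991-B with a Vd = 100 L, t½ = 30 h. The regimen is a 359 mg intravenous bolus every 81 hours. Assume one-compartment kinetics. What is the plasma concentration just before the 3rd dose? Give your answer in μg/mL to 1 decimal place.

0.6 μg/mL

f = (1/2)^(τ/t½) = (1/2)^(81/30) ≈ 0.1539.
C₀ = D/Vd = 359/100 ≈ 3.590 μg/mL.
Before the 3rd dose, 2 doses have been given. Superposition: Cmin = C₀·(f + f²).
≈ 3.590 × (0.1539 + 0.0237) ≈ 3.590 × 0.1776 ≈ 0.638 μg/mL.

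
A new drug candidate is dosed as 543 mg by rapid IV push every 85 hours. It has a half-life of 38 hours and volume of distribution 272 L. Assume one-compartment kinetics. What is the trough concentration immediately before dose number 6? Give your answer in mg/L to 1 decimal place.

0.5 mg/L

f = (1/2)^(τ/t½) = (1/2)^(85/38) ≈ 0.2122.
C₀ = D/Vd = 543/272 ≈ 1.996 mg/L.
Before the 6th dose, 5 doses have been given. Superposition: Cmin = C₀·(f + f² + … + f^5).
≈ 1.996 × (0.2122 + 0.0450 + 0.0096 + 0.0020 + 0.0004) ≈ 1.996 × 0.2692 ≈ 0.537 mg/L.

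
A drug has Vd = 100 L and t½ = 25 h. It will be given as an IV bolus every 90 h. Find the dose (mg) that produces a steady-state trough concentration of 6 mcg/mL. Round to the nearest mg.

6675 mg

τ/t½ = 90/25 ≈ 3.6, so f = (1/2)^(90/25) ≈ 0.082469.
Cmin,ss = (D/Vd)·f/(1−f), so D = Cmin,ss·Vd·(1−f)/f.
D = 6 × 100 × (1−f)/f ≈ 6 × 100 × 11.12577 ≈ 6675.46 mg.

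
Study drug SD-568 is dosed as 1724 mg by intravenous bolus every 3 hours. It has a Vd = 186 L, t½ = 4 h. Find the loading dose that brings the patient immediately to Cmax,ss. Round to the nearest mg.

f = (1/2)^(3/4) ≈ 0.594604; accumulation ratio R = 1/(1−f) ≈ 2.46672.
Loading dose to hit Cmax,ss on first dose: D_load = D_maint·R ≈ 1724 × 2.46672 ≈ 4252.63 mg.

4253 mg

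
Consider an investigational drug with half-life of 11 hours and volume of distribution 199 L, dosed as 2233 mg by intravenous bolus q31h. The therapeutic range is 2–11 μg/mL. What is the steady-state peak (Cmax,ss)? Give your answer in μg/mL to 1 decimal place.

13.1 μg/mL

τ/t½ = 31/11 ≈ 2.8182, so fraction remaining f = (1/2)^(31/11) ≈ 0.1418.
At steady state, accumulation factor R = 1/(1 − e^(−kτ)) ≈ 1.1652.
Single-dose peak C₀ = D/Vd = 2233/199 ≈ 11.221 μg/mL.
Steady-state peak Cmax,ss = C₀·R ≈ 11.221 × 1.1652 ≈ 13.075 μg/mL.
Peak 13.1 μg/mL vs MTC 11 μg/mL: exceeds toxic threshold.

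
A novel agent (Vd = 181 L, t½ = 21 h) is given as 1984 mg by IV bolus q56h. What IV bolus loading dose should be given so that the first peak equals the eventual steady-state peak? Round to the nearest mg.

2355 mg

f = (1/2)^(56/21) ≈ 0.157490; accumulation ratio R = 1/(1−f) ≈ 1.18693.
Loading dose to hit Cmax,ss on first dose: D_load = D_maint·R ≈ 1984 × 1.18693 ≈ 2354.87 mg.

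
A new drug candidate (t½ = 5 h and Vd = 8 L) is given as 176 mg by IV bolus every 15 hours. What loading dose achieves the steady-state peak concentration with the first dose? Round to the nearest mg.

f = (1/2)^(15/5) ≈ 0.125000; accumulation ratio R = 1/(1−f) ≈ 1.14286.
Loading dose to hit Cmax,ss on first dose: D_load = D_maint·R ≈ 176 × 1.14286 ≈ 201.14 mg.

201 mg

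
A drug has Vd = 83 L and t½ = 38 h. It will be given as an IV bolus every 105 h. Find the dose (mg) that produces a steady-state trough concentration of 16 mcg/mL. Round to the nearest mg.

τ/t½ = 105/38 ≈ 2.7632, so f = (1/2)^(105/38) ≈ 0.147301.
Cmin,ss = (D/Vd)·f/(1−f), so D = Cmin,ss·Vd·(1−f)/f.
D = 16 × 83 × (1−f)/f ≈ 16 × 83 × 5.78882 ≈ 7687.55 mg.

7688 mg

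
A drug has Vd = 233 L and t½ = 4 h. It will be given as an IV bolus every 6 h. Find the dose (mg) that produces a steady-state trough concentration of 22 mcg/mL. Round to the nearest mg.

τ/t½ = 6/4 ≈ 1.5, so f = (1/2)^(6/4) ≈ 0.353553.
Cmin,ss = (D/Vd)·f/(1−f), so D = Cmin,ss·Vd·(1−f)/f.
D = 22 × 233 × (1−f)/f ≈ 22 × 233 × 1.82843 ≈ 9372.53 mg.

9373 mg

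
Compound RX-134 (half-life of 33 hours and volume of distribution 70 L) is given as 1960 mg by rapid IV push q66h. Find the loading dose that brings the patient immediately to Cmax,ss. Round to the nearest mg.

2613 mg

f = (1/2)^(66/33) ≈ 0.250000; accumulation ratio R = 1/(1−f) ≈ 1.33333.
Loading dose to hit Cmax,ss on first dose: D_load = D_maint·R ≈ 1960 × 1.33333 ≈ 2613.33 mg.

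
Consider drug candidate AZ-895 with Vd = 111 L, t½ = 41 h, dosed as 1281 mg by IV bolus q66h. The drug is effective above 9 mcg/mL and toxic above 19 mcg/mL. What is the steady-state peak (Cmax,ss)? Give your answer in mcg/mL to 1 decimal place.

17.2 mcg/mL

Over one 66-h interval, 66/41 ≈ 1.6098 half-lives elapse, leaving f ≈ 0.3277 of each dose.
At steady state, accumulation factor R = 1/(1 − e^(−kτ)) ≈ 1.4874.
Single-dose peak C₀ = D/Vd = 1281/111 ≈ 11.541 mcg/mL.
Steady-state peak Cmax,ss = C₀·R ≈ 11.541 × 1.4874 ≈ 17.166 mcg/mL.
Peak 17.2 mcg/mL vs MTC 19 mcg/mL: below toxic threshold.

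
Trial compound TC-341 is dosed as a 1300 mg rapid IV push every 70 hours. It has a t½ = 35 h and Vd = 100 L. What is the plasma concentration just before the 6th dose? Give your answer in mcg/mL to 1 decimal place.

f = (1/2)^(τ/t½) = (1/2)^(70/35) ≈ 0.2500.
C₀ = D/Vd = 1300/100 ≈ 13.000 mcg/mL.
Before the 6th dose, 5 doses have been given. Superposition: Cmin = C₀·(f + f² + … + f^5).
≈ 13.000 × (0.2500 + 0.0625 + 0.0156 + 0.0039 + 0.0010) ≈ 13.000 × 0.3330 ≈ 4.329 mcg/mL.

4.3 mcg/mL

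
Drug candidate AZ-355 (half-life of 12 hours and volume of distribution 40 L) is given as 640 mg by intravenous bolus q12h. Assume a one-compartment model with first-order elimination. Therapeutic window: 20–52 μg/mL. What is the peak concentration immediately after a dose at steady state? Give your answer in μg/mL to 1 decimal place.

32.0 μg/mL

τ = 12 h = 1 half-life, so f = (1/2)^1 = 0.5.
At steady state, R = 1/(1 − 0.5) = 2/1.
Single-dose peak C₀ = D/Vd = 640/40 = 16 μg/mL.
Steady-state peak Cmax,ss = C₀·R = 16 × 2/1 ≈ 32.000 μg/mL.
Peak 32.0 μg/mL vs MTC 52 μg/mL: below toxic threshold.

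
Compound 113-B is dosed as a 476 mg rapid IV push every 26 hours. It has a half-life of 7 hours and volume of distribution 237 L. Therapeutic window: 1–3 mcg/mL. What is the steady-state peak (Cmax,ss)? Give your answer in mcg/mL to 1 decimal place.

2.2 mcg/mL

Over one 26-h interval, 26/7 ≈ 3.7143 half-lives elapse, leaving f ≈ 0.0762 of each dose.
Accumulation ratio R = 1/(1 − f) ≈ 1/0.9238 ≈ 1.0825.
Single-dose peak C₀ = D/Vd = 476/237 ≈ 2.008 mcg/mL.
Steady-state peak Cmax,ss = C₀·R ≈ 2.008 × 1.0825 ≈ 2.174 mcg/mL.
Peak 2.2 mcg/mL vs MTC 3 mcg/mL: below toxic threshold.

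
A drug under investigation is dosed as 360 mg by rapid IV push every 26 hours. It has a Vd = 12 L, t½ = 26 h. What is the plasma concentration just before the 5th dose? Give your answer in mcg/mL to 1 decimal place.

28.1 mcg/mL

f = (1/2)^(τ/t½) = (1/2)^(26/26) ≈ 0.5000.
C₀ = D/Vd = 360/12 ≈ 30.000 mcg/mL.
Before the 5th dose, 4 doses have been given. Superposition: Cmin = C₀·(f + f² + … + f^4).
≈ 30.000 × (0.5000 + 0.2500 + 0.1250 + 0.0625) ≈ 30.000 × 0.9375 ≈ 28.125 mcg/mL.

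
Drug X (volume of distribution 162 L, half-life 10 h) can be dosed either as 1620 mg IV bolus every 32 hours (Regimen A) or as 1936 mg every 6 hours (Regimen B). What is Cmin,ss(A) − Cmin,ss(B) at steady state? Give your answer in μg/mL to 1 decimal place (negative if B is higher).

-22.0 μg/mL

Regimen A: f = (1/2)^(32/10) ≈ 0.1088; Cmin,ss = (1620/162)·f/(1−f) ≈ 1.221 μg/mL.
Regimen B: f = (1/2)^(6/10) ≈ 0.6598; Cmin,ss = (1936/162)·f/(1−f) ≈ 23.178 μg/mL.
Difference ≈ 1.221 − 23.178 ≈ -21.957 μg/mL.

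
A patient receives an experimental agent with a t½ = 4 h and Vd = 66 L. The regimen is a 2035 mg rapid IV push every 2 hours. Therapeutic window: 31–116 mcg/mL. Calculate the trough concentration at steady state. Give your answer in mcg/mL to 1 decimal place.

74.4 mcg/mL

Over one 2-h interval, 2/4 ≈ 0.5 half-lives elapse, leaving f ≈ 0.7071 of each dose.
Accumulation ratio R = 1/(1 − f) ≈ 1/0.2929 ≈ 3.4141.
Each bolus raises the concentration by D/Vd = 2035/66 ≈ 30.833 mcg/mL.
Cmax,ss = C₀/(1 − f) ≈ 30.833/0.2929 ≈ 105.268 mcg/mL.
Steady-state trough Cmin,ss = Cmax,ss·f ≈ 105.268 × 0.7071 ≈ 74.435 mcg/mL.
Trough 74.4 mcg/mL vs MEC 31 mcg/mL: adequate.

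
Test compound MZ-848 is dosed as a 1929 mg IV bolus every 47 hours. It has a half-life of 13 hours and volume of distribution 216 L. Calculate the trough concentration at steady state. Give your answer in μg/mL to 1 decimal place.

0.8 μg/mL

τ/t½ = 47/13 ≈ 3.6154, so fraction remaining f = (1/2)^(47/13) ≈ 0.0816.
Accumulation ratio R = 1/(1 − f) ≈ 1/0.9184 ≈ 1.0889.
Single-dose peak C₀ = D/Vd = 1929/216 ≈ 8.931 μg/mL.
Cmax,ss = C₀/(1 − f) ≈ 8.931/0.9184 ≈ 9.725 μg/mL.
One interval later, Cmin,ss = Cmax,ss·e^(−kτ) ≈ 9.725 × 0.0816 ≈ 0.794 μg/mL.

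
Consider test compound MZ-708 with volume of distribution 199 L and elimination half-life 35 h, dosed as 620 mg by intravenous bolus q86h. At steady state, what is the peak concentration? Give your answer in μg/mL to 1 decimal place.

3.8 μg/mL

k = ln2/t½ = ln2/35 ≈ 0.019804 h⁻¹; fraction remaining f = e^(−kτ) = e^(−0.019804×86) ≈ 0.1821.
At steady state, accumulation factor R = 1/(1 − e^(−kτ)) ≈ 1.2226.
Single-dose peak C₀ = D/Vd = 620/199 ≈ 3.116 μg/mL.
Cmax,ss = C₀/(1 − f) ≈ 3.116/0.8179 ≈ 3.810 μg/mL.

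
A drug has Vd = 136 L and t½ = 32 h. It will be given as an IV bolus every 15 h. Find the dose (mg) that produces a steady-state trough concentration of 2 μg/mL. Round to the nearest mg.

τ/t½ = 15/32 ≈ 0.46875, so f = (1/2)^(15/32) ≈ 0.722590.
Cmin,ss = (D/Vd)·f/(1−f), so D = Cmin,ss·Vd·(1−f)/f.
D = 2 × 136 × (1−f)/f ≈ 2 × 136 × 0.38391 ≈ 104.42 mg.

104 mg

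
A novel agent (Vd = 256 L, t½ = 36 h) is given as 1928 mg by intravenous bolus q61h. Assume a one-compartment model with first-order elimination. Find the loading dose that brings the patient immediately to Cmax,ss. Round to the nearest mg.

f = (1/2)^(61/36) ≈ 0.308974; accumulation ratio R = 1/(1−f) ≈ 1.44712.
Loading dose to hit Cmax,ss on first dose: D_load = D_maint·R ≈ 1928 × 1.44712 ≈ 2790.05 mg.

2790 mg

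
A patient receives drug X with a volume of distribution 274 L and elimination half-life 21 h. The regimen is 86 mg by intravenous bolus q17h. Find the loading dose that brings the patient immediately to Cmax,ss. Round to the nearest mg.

f = (1/2)^(17/21) ≈ 0.570570; accumulation ratio R = 1/(1−f) ≈ 2.32867.
Loading dose to hit Cmax,ss on first dose: D_load = D_maint·R ≈ 86 × 2.32867 ≈ 200.27 mg.

200 mg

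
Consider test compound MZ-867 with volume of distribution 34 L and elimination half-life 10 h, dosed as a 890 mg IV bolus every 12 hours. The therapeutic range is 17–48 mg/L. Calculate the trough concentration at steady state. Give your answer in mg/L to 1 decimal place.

Over one 12-h interval, 12/10 ≈ 1.2 half-lives elapse, leaving f ≈ 0.4353 of each dose.
Accumulation ratio R = 1/(1 − f) ≈ 1/0.5647 ≈ 1.7709.
Each bolus raises the concentration by D/Vd = 890/34 ≈ 26.176 mg/L.
Cmax,ss = C₀/(1 − f) ≈ 26.176/0.5647 ≈ 46.354 mg/L.
One interval later, Cmin,ss = Cmax,ss·e^(−kτ) ≈ 46.354 × 0.4353 ≈ 20.178 mg/L.
Trough 20.2 mg/L vs MEC 17 mg/L: adequate.

20.2 mg/L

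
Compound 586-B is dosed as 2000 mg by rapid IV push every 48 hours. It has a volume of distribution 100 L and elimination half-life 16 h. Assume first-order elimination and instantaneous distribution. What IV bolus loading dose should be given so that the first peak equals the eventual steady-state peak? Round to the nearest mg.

f = (1/2)^(48/16) ≈ 0.125000; accumulation ratio R = 1/(1−f) ≈ 1.14286.
Loading dose to hit Cmax,ss on first dose: D_load = D_maint·R ≈ 2000 × 1.14286 ≈ 2285.72 mg.

2286 mg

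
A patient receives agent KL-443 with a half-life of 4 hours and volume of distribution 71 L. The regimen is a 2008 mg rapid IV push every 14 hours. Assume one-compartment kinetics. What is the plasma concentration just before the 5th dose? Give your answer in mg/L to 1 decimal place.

2.7 mg/L

f = (1/2)^(τ/t½) = (1/2)^(14/4) ≈ 0.0884.
C₀ = D/Vd = 2008/71 ≈ 28.282 mg/L.
Before the 5th dose, 4 doses have been given. Superposition: Cmin = C₀·(f + f² + … + f^4).
≈ 28.282 × (0.0884 + 0.0078 + 0.0007 + 0.0001) ≈ 28.282 × 0.0970 ≈ 2.743 mg/L.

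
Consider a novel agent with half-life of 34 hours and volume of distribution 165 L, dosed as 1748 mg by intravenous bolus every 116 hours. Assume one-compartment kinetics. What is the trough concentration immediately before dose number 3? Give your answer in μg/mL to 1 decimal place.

f = (1/2)^(τ/t½) = (1/2)^(116/34) ≈ 0.0940.
C₀ = D/Vd = 1748/165 ≈ 10.594 μg/mL.
Before the 3rd dose, 2 doses have been given. Superposition: Cmin = C₀·(f + f²).
≈ 10.594 × (0.0940 + 0.0088) ≈ 10.594 × 0.1028 ≈ 1.089 μg/mL.

1.1 μg/mL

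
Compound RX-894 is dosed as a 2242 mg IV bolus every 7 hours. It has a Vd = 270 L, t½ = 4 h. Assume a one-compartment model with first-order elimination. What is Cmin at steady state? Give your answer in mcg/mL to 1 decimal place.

τ/t½ = 7/4 ≈ 1.75, so fraction remaining f = (1/2)^(7/4) ≈ 0.2973.
Each bolus raises the concentration by D/Vd = 2242/270 ≈ 8.304 mcg/mL.
Steady-state trough Cmin,ss = C₀·f/(1−f) ≈ 8.304 × 0.2973/0.7027 ≈ 3.513 mcg/mL.

3.5 mcg/mL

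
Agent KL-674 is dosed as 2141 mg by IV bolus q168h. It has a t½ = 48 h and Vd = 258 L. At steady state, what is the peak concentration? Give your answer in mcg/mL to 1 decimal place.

9.1 mcg/mL

Over one 168-h interval, 168/48 ≈ 3.5 half-lives elapse, leaving f ≈ 0.0884 of each dose.
At steady state, accumulation factor R = 1/(1 − e^(−kτ)) ≈ 1.0970.
Each bolus raises the concentration by D/Vd = 2141/258 ≈ 8.298 mcg/mL.
Cmax,ss = C₀/(1 − f) ≈ 8.298/0.9116 ≈ 9.103 mcg/mL.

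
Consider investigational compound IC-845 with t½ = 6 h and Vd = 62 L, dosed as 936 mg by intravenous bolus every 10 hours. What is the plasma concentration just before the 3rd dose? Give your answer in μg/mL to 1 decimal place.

f = (1/2)^(τ/t½) = (1/2)^(10/6) ≈ 0.3150.
C₀ = D/Vd = 936/62 ≈ 15.097 μg/mL.
Before the 3rd dose, 2 doses have been given. Superposition: Cmin = C₀·(f + f²).
≈ 15.097 × (0.3150 + 0.0992) ≈ 15.097 × 0.4142 ≈ 6.253 μg/mL.

6.3 μg/mL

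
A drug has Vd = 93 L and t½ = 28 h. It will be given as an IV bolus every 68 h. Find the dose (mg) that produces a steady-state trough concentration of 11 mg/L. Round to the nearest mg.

4484 mg

τ/t½ = 68/28 ≈ 2.4286, so f = (1/2)^(68/28) ≈ 0.185749.
Cmin,ss = (D/Vd)·f/(1−f), so D = Cmin,ss·Vd·(1−f)/f.
D = 11 × 93 × (1−f)/f ≈ 11 × 93 × 4.38361 ≈ 4484.43 mg.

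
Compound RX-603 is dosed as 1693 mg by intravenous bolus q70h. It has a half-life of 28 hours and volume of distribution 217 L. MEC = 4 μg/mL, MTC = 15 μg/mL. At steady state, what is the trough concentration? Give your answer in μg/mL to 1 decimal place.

Over one 70-h interval, 70/28 ≈ 2.5 half-lives elapse, leaving f ≈ 0.1768 of each dose.
Single-dose peak C₀ = D/Vd = 1693/217 ≈ 7.802 μg/mL.
Steady-state trough Cmin,ss = C₀·f/(1−f) ≈ 7.802 × 0.1768/0.8232 ≈ 1.676 μg/mL.
Trough 1.7 μg/mL vs MEC 4 μg/mL: subtherapeutic.

1.7 μg/mL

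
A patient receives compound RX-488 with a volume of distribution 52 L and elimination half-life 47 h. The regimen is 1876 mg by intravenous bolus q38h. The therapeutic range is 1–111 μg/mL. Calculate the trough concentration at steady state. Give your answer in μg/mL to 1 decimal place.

k = ln2/t½ = ln2/47 ≈ 0.014748 h⁻¹; fraction remaining f = e^(−kτ) = e^(−0.014748×38) ≈ 0.5710.
Each bolus raises the concentration by D/Vd = 1876/52 ≈ 36.077 μg/mL.
Steady-state trough Cmin,ss = C₀·f/(1−f) ≈ 36.077 × 0.5710/0.4290 ≈ 48.019 μg/mL.
Trough 48.0 μg/mL vs MEC 1 μg/mL: adequate.

48.0 μg/mL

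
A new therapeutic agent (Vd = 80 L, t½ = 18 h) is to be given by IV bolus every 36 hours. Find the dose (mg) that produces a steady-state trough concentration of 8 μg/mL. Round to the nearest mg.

τ/t½ = 36/18 ≈ 2, so f = (1/2)^(36/18) ≈ 0.250000.
Cmin,ss = (D/Vd)·f/(1−f), so D = Cmin,ss·Vd·(1−f)/f.
D = 8 × 80 × (1−f)/f ≈ 8 × 80 × 3.00000 ≈ 1920.00 mg.

1920 mg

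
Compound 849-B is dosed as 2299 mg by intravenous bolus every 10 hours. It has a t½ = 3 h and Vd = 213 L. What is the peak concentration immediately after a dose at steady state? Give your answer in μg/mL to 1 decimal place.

12.0 μg/mL

Over one 10-h interval, 10/3 ≈ 3.3333 half-lives elapse, leaving f ≈ 0.0992 of each dose.
Accumulation ratio R = 1/(1 − f) ≈ 1/0.9008 ≈ 1.1101.
Single-dose peak C₀ = D/Vd = 2299/213 ≈ 10.793 μg/mL.
Steady-state peak Cmax,ss = C₀·R ≈ 10.793 × 1.1101 ≈ 11.981 μg/mL.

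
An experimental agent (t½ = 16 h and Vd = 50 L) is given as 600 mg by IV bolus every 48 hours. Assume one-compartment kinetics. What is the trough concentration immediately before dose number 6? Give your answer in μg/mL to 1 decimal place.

f = (1/2)^(τ/t½) = (1/2)^(48/16) ≈ 0.1250.
C₀ = D/Vd = 600/50 ≈ 12.000 μg/mL.
Before the 6th dose, 5 doses have been given. Superposition: Cmin = C₀·(f + f² + … + f^5).
≈ 12.000 × (0.1250 + 0.0156 + 0.0020 + 0.0002 + 0.0000) ≈ 12.000 × 0.1428 ≈ 1.714 μg/mL.

1.7 μg/mL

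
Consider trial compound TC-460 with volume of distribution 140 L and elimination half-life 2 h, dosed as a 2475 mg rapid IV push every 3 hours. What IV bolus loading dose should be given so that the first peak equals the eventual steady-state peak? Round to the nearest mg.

3829 mg

f = (1/2)^(3/2) ≈ 0.353553; accumulation ratio R = 1/(1−f) ≈ 1.54692.
Loading dose to hit Cmax,ss on first dose: D_load = D_maint·R ≈ 2475 × 1.54692 ≈ 3828.63 mg.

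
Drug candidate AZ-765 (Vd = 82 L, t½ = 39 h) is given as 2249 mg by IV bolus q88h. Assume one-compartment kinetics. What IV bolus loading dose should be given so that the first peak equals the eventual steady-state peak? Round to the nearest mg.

f = (1/2)^(88/39) ≈ 0.209292; accumulation ratio R = 1/(1−f) ≈ 1.26469.
Loading dose to hit Cmax,ss on first dose: D_load = D_maint·R ≈ 2249 × 1.26469 ≈ 2844.29 mg.

2844 mg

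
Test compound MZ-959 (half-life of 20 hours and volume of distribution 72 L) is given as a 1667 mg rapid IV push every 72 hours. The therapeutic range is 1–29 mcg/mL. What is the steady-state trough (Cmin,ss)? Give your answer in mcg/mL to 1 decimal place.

2.1 mcg/mL

Over one 72-h interval, 72/20 ≈ 3.6 half-lives elapse, leaving f ≈ 0.0825 of each dose.
Accumulation ratio R = 1/(1 − f) ≈ 1/0.9175 ≈ 1.0899.
Single-dose peak C₀ = D/Vd = 1667/72 ≈ 23.153 mcg/mL.
Steady-state peak Cmax,ss = C₀·R ≈ 23.153 × 1.0899 ≈ 25.234 mcg/mL.
Steady-state trough Cmin,ss = Cmax,ss·f ≈ 25.234 × 0.0825 ≈ 2.082 mcg/mL.
Trough 2.1 mcg/mL vs MEC 1 mcg/mL: adequate.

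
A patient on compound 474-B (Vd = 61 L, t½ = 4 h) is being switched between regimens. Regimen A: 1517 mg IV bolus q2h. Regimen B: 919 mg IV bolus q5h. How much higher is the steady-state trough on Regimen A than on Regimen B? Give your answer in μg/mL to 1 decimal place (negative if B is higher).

49.1 μg/mL

Regimen A: f = (1/2)^(2/4) ≈ 0.7071; Cmin,ss = (1517/61)·f/(1−f) ≈ 60.037 μg/mL.
Regimen B: f = (1/2)^(5/4) ≈ 0.4204; Cmin,ss = (919/61)·f/(1−f) ≈ 10.927 μg/mL.
Difference ≈ 60.037 − 10.927 ≈ 49.110 μg/mL.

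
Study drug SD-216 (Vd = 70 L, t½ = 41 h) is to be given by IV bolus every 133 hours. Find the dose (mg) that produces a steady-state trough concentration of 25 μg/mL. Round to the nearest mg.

14829 mg

τ/t½ = 133/41 ≈ 3.2439, so f = (1/2)^(133/41) ≈ 0.105557.
Cmin,ss = (D/Vd)·f/(1−f), so D = Cmin,ss·Vd·(1−f)/f.
D = 25 × 70 × (1−f)/f ≈ 25 × 70 × 8.47355 ≈ 14828.71 mg.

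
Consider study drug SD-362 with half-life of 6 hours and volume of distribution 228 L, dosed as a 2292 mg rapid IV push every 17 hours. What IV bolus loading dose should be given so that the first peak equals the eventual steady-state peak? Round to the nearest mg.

2666 mg

f = (1/2)^(17/6) ≈ 0.140308; accumulation ratio R = 1/(1−f) ≈ 1.16321.
Loading dose to hit Cmax,ss on first dose: D_load = D_maint·R ≈ 2292 × 1.16321 ≈ 2666.08 mg.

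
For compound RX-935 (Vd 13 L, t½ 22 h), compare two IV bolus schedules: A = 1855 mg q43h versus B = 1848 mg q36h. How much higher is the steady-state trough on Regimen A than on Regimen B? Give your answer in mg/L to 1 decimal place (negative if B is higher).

Regimen A: f = (1/2)^(43/22) ≈ 0.2580; Cmin,ss = (1855/13)·f/(1−f) ≈ 49.615 mg/L.
Regimen B: f = (1/2)^(36/22) ≈ 0.3217; Cmin,ss = (1848/13)·f/(1−f) ≈ 67.420 mg/L.
Difference ≈ 49.615 − 67.420 ≈ -17.805 mg/L.

-17.8 mg/L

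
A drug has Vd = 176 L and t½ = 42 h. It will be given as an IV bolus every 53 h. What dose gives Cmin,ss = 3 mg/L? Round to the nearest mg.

738 mg

τ/t½ = 53/42 ≈ 1.2619, so f = (1/2)^(53/42) ≈ 0.416993.
Cmin,ss = (D/Vd)·f/(1−f), so D = Cmin,ss·Vd·(1−f)/f.
D = 3 × 176 × (1−f)/f ≈ 3 × 176 × 1.39812 ≈ 738.21 mg.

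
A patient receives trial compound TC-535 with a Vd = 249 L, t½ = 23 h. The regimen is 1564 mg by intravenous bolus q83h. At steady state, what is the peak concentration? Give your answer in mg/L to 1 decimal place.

6.8 mg/L

τ/t½ = 83/23 ≈ 3.6087, so fraction remaining f = (1/2)^(83/23) ≈ 0.0820.
At steady state, accumulation factor R = 1/(1 − e^(−kτ)) ≈ 1.0893.
Single-dose peak C₀ = D/Vd = 1564/249 ≈ 6.281 mg/L.
Cmax,ss = C₀/(1 − f) ≈ 6.281/0.9180 ≈ 6.842 mg/L.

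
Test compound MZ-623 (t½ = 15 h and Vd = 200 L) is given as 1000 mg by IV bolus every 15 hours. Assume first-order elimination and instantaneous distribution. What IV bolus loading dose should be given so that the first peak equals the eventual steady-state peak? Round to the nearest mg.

f = (1/2)^(15/15) ≈ 0.500000; accumulation ratio R = 1/(1−f) ≈ 2.00000.
Loading dose to hit Cmax,ss on first dose: D_load = D_maint·R ≈ 1000 × 2.00000 ≈ 2000.00 mg.

2000 mg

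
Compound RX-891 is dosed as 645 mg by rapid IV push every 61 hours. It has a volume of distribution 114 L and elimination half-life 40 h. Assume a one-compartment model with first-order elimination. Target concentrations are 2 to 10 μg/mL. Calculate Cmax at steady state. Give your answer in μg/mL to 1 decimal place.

k = ln2/t½ = ln2/40 ≈ 0.017329 h⁻¹; fraction remaining f = e^(−kτ) = e^(−0.017329×61) ≈ 0.3475.
At steady state, accumulation factor R = 1/(1 − e^(−kτ)) ≈ 1.5326.
Single-dose peak C₀ = D/Vd = 645/114 ≈ 5.658 μg/mL.
Cmax,ss = C₀/(1 − f) ≈ 5.658/0.6525 ≈ 8.671 μg/mL.
Peak 8.7 μg/mL vs MTC 10 μg/mL: below toxic threshold.

8.7 μg/mL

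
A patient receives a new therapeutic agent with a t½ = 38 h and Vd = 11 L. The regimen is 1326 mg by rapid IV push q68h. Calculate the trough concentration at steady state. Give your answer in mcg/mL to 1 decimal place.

Over one 68-h interval, 68/38 ≈ 1.7895 half-lives elapse, leaving f ≈ 0.2893 of each dose.
Accumulation ratio R = 1/(1 − f) ≈ 1/0.7107 ≈ 1.4071.
Each bolus raises the concentration by D/Vd = 1326/11 ≈ 120.545 mcg/mL.
Steady-state peak Cmax,ss = C₀·R ≈ 120.545 × 1.4071 ≈ 169.619 mcg/mL.
Steady-state trough Cmin,ss = Cmax,ss·f ≈ 169.619 × 0.2893 ≈ 49.071 mcg/mL.

49.1 mcg/mL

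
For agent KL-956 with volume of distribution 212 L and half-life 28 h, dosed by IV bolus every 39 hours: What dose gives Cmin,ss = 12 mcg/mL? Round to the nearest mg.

τ/t½ = 39/28 ≈ 1.3929, so f = (1/2)^(39/28) ≈ 0.380810.
Cmin,ss = (D/Vd)·f/(1−f), so D = Cmin,ss·Vd·(1−f)/f.
D = 12 × 212 × (1−f)/f ≈ 12 × 212 × 1.62598 ≈ 4136.49 mg.

4136 mg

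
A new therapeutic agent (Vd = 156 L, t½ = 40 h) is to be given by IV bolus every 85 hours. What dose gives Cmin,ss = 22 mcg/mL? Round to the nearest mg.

11538 mg

τ/t½ = 85/40 ≈ 2.125, so f = (1/2)^(85/40) ≈ 0.229251.
Cmin,ss = (D/Vd)·f/(1−f), so D = Cmin,ss·Vd·(1−f)/f.
D = 22 × 156 × (1−f)/f ≈ 22 × 156 × 3.36203 ≈ 11538.49 mg.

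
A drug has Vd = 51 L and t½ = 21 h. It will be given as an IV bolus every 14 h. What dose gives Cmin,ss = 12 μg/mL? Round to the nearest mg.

τ/t½ = 14/21 ≈ 0.66667, so f = (1/2)^(14/21) ≈ 0.629961.
Cmin,ss = (D/Vd)·f/(1−f), so D = Cmin,ss·Vd·(1−f)/f.
D = 12 × 51 × (1−f)/f ≈ 12 × 51 × 0.58740 ≈ 359.49 mg.

359 mg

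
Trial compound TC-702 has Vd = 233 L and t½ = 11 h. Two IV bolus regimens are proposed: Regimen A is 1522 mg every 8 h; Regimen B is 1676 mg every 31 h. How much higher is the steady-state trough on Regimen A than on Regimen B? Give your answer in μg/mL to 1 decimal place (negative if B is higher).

Regimen A: f = (1/2)^(8/11) ≈ 0.6040; Cmin,ss = (1522/233)·f/(1−f) ≈ 9.963 μg/mL.
Regimen B: f = (1/2)^(31/11) ≈ 0.1418; Cmin,ss = (1676/233)·f/(1−f) ≈ 1.189 μg/mL.
Difference ≈ 9.963 − 1.189 ≈ 8.774 μg/mL.

8.8 μg/mL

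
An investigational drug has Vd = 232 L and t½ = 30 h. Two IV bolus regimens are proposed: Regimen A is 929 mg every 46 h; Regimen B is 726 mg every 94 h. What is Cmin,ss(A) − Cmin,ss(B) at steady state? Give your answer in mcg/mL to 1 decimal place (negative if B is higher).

Regimen A: f = (1/2)^(46/30) ≈ 0.3455; Cmin,ss = (929/232)·f/(1−f) ≈ 2.114 mcg/mL.
Regimen B: f = (1/2)^(94/30) ≈ 0.1140; Cmin,ss = (726/232)·f/(1−f) ≈ 0.403 mcg/mL.
Difference ≈ 2.114 − 0.403 ≈ 1.711 mcg/mL.

1.7 mcg/mL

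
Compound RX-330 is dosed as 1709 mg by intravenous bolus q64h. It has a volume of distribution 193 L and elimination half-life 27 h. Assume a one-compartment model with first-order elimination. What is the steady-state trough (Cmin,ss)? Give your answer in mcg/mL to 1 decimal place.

k = ln2/t½ = ln2/27 ≈ 0.025672 h⁻¹; fraction remaining f = e^(−kτ) = e^(−0.025672×64) ≈ 0.1934.
At steady state, accumulation factor R = 1/(1 − e^(−kτ)) ≈ 1.2398.
Single-dose peak C₀ = D/Vd = 1709/193 ≈ 8.855 mcg/mL.
Steady-state peak Cmax,ss = C₀·R ≈ 8.855 × 1.2398 ≈ 10.978 mcg/mL.
One interval later, Cmin,ss = Cmax,ss·e^(−kτ) ≈ 10.978 × 0.1934 ≈ 2.123 mcg/mL.

2.1 mcg/mL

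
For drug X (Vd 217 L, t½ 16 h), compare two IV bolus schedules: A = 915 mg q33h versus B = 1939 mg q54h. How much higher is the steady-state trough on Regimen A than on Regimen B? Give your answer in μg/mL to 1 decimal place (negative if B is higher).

Regimen A: f = (1/2)^(33/16) ≈ 0.2394; Cmin,ss = (915/217)·f/(1−f) ≈ 1.327 μg/mL.
Regimen B: f = (1/2)^(54/16) ≈ 0.0964; Cmin,ss = (1939/217)·f/(1−f) ≈ 0.953 μg/mL.
Difference ≈ 1.327 − 0.953 ≈ 0.374 μg/mL.

0.4 μg/mL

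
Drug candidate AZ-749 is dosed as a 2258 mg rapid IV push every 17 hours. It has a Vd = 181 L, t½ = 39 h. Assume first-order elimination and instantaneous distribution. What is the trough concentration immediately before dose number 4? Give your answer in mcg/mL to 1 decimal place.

21.1 mcg/mL

f = (1/2)^(τ/t½) = (1/2)^(17/39) ≈ 0.7392.
C₀ = D/Vd = 2258/181 ≈ 12.475 mcg/mL.
Before the 4th dose, 3 doses have been given. Superposition: Cmin = C₀·(f + f² + … + f^3).
≈ 12.475 × (0.7392 + 0.5464 + 0.4039) ≈ 12.475 × 1.6895 ≈ 21.077 mcg/mL.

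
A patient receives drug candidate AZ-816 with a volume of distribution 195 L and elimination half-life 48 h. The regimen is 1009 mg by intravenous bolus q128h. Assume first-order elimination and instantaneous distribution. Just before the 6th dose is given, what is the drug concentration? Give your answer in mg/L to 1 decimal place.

f = (1/2)^(τ/t½) = (1/2)^(128/48) ≈ 0.1575.
C₀ = D/Vd = 1009/195 ≈ 5.174 mg/L.
Before the 6th dose, 5 doses have been given. Superposition: Cmin = C₀·(f + f² + … + f^5).
≈ 5.174 × (0.1575 + 0.0248 + 0.0039 + 0.0006 + 0.0001) ≈ 5.174 × 0.1869 ≈ 0.967 mg/L.

1.0 mg/L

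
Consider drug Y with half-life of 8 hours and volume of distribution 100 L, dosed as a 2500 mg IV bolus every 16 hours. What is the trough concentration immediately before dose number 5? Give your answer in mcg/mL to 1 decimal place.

f = (1/2)^(τ/t½) = (1/2)^(16/8) ≈ 0.2500.
C₀ = D/Vd = 2500/100 ≈ 25.000 mcg/mL.
Before the 5th dose, 4 doses have been given. Superposition: Cmin = C₀·(f + f² + … + f^4).
≈ 25.000 × (0.2500 + 0.0625 + 0.0156 + 0.0039) ≈ 25.000 × 0.3320 ≈ 8.300 mcg/mL.

8.3 mcg/mL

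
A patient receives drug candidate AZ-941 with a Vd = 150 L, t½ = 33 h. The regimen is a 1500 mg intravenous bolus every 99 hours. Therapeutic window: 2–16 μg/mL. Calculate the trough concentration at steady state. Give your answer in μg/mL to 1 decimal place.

The dosing interval is 3 half-lives, so f = 2^(−3) = 0.125.
Accumulation ratio R = 1/(1 − f) = 1/0.875 = 8/7.
Single-dose peak C₀ = D/Vd = 1500/150 = 10 μg/mL.
Steady-state peak Cmax,ss = C₀·R = 10 × 8/7 ≈ 11.429 μg/mL.
Steady-state trough Cmin,ss = Cmax,ss·f ≈ 11.429 × 0.125 ≈ 1.429 μg/mL.
Trough 1.4 μg/mL vs MEC 2 μg/mL: subtherapeutic.

1.4 μg/mL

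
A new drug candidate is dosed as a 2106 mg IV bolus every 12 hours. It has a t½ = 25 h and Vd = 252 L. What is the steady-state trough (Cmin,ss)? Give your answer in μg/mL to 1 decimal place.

21.2 μg/mL

τ/t½ = 12/25 ≈ 0.48, so fraction remaining f = (1/2)^(12/25) ≈ 0.7170.
At steady state, accumulation factor R = 1/(1 − e^(−kτ)) ≈ 3.5336.
Each bolus raises the concentration by D/Vd = 2106/252 ≈ 8.357 μg/mL.
Steady-state peak Cmax,ss = C₀·R ≈ 8.357 × 3.5336 ≈ 29.530 μg/mL.
Steady-state trough Cmin,ss = Cmax,ss·f ≈ 29.530 × 0.7170 ≈ 21.173 μg/mL.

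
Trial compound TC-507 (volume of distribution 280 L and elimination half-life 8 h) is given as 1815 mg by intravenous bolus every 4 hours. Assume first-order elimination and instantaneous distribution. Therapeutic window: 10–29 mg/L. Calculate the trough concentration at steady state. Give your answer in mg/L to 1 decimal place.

15.6 mg/L

τ/t½ = 4/8 ≈ 0.5, so fraction remaining f = (1/2)^(4/8) ≈ 0.7071.
Accumulation ratio R = 1/(1 − f) ≈ 1/0.2929 ≈ 3.4141.
Each bolus raises the concentration by D/Vd = 1815/280 ≈ 6.482 mg/L.
Steady-state peak Cmax,ss = C₀·R ≈ 6.482 × 3.4141 ≈ 22.130 mg/L.
One interval later, Cmin,ss = Cmax,ss·e^(−kτ) ≈ 22.130 × 0.7071 ≈ 15.648 mg/L.
Trough 15.6 mg/L vs MEC 10 mg/L: adequate.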